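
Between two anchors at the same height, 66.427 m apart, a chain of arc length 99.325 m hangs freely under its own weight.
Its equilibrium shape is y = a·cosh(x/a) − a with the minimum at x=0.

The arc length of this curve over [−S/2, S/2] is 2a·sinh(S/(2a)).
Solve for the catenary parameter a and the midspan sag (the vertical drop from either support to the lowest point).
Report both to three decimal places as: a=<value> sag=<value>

a=20.562 sag=33.189

seed: a₀ = √(S³/(24(L−S))) = √(66.427³/(24·32.898)) = 19.267554
iter 1: u=1.723805  f(a)=+5.248e+00  f'(a)=-4.543e+00  a ← 19.267554 − (+5.248e+00/-4.543e+00) = 20.422702
iter 2: u=1.626303  f(a)=+5.090e-01  f'(a)=-3.701e+00  a ← 20.422702 − (+5.090e-01/-3.701e+00) = 20.560230
iter 3: u=1.615425  f(a)=+5.924e-03  f'(a)=-3.616e+00  a ← 20.560230 − (+5.924e-03/-3.616e+00) = 20.561869
iter 4: u=1.615296  f(a)=+8.229e-07  f'(a)=-3.615e+00  a ← 20.561869 − (+8.229e-07/-3.615e+00) = 20.561869
iter 5: u=1.615296  f(a)=+0.000e+00  f'(a)=-3.615e+00  a ← 20.561869 − (+0.000e+00/-3.615e+00) = 20.561869
converged: |Δa| < 1e-12 after 5 iterations
sag = a·(cosh(S/(2a)) − 1) = 20.561869·(cosh(1.615296) − 1) = 33.188985
T_max/T_min = cosh(S/(2a)) = 2.614104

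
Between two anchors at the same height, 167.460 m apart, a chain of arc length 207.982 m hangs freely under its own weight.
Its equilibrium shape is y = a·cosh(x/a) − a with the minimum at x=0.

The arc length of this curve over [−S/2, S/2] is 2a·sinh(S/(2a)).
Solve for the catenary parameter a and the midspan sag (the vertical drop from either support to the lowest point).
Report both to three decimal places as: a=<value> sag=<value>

a=71.882 sag=54.534

seed: a₀ = √(S³/(24(L−S))) = √(167.460³/(24·40.522)) = 69.488922
iter 1: u=1.204940  f(a)=+3.045e+00  f'(a)=-1.345e+00  a ← 69.488922 − (+3.045e+00/-1.345e+00) = 71.753787
iter 2: u=1.166907  f(a)=+1.552e-01  f'(a)=-1.211e+00  a ← 71.753787 − (+1.552e-01/-1.211e+00) = 71.881998
iter 3: u=1.164826  f(a)=+4.512e-04  f'(a)=-1.204e+00  a ← 71.881998 − (+4.512e-04/-1.204e+00) = 71.882373
iter 4: u=1.164820  f(a)=+3.838e-09  f'(a)=-1.204e+00  a ← 71.882373 − (+3.838e-09/-1.204e+00) = 71.882373
iter 5: u=1.164820  f(a)=+0.000e+00  f'(a)=-1.204e+00  a ← 71.882373 − (+0.000e+00/-1.204e+00) = 71.882373
converged: |Δa| < 1e-12 after 5 iterations
sag = a·(cosh(S/(2a)) − 1) = 71.882373·(cosh(1.164820) − 1) = 54.534413
T_max/T_min = cosh(S/(2a)) = 1.758662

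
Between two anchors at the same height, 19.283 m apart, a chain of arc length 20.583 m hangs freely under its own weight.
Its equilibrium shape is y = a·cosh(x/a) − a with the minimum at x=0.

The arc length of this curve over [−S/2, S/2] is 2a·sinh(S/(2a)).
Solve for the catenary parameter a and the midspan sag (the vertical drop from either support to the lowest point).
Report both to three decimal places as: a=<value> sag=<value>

seed: a₀ = √(S³/(24(L−S))) = √(19.283³/(24·1.300)) = 15.159490
iter 1: u=0.636004  f(a)=+2.655e-02  f'(a)=-1.785e-01  a ← 15.159490 − (+2.655e-02/-1.785e-01) = 15.308174
iter 2: u=0.629827  f(a)=+3.956e-04  f'(a)=-1.733e-01  a ← 15.308174 − (+3.956e-04/-1.733e-01) = 15.310458
iter 3: u=0.629733  f(a)=+9.081e-08  f'(a)=-1.732e-01  a ← 15.310458 − (+9.081e-08/-1.732e-01) = 15.310458
iter 4: u=0.629733  f(a)=+7.105e-15  f'(a)=-1.732e-01  a ← 15.310458 − (+7.105e-15/-1.732e-01) = 15.310458
converged: |Δa| < 1e-12 after 4 iterations
sag = a·(cosh(S/(2a)) − 1) = 15.310458·(cosh(0.629733) − 1) = 3.137444
T_max/T_min = cosh(S/(2a)) = 1.204922

a=15.310 sag=3.137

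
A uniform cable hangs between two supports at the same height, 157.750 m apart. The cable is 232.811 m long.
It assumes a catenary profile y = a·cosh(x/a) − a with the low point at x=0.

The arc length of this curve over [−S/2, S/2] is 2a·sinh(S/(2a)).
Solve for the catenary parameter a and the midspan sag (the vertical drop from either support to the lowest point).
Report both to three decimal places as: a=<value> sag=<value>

a=49.705 sag=76.869

seed: a₀ = √(S³/(24(L−S))) = √(157.750³/(24·75.061)) = 46.681119
iter 1: u=1.689655  f(a)=+1.147e+01  f'(a)=-4.233e+00  a ← 46.681119 − (+1.147e+01/-4.233e+00) = 49.391575
iter 2: u=1.596932  f(a)=+1.075e+00  f'(a)=-3.473e+00  a ← 49.391575 − (+1.075e+00/-3.473e+00) = 49.701095
iter 3: u=1.586987  f(a)=+1.160e-02  f'(a)=-3.399e+00  a ← 49.701095 − (+1.160e-02/-3.399e+00) = 49.704507
iter 4: u=1.586878  f(a)=+1.382e-06  f'(a)=-3.398e+00  a ← 49.704507 − (+1.382e-06/-3.398e+00) = 49.704507
iter 5: u=1.586878  f(a)=+2.842e-14  f'(a)=-3.398e+00  a ← 49.704507 − (+2.842e-14/-3.398e+00) = 49.704507
converged: |Δa| < 1e-12 after 5 iterations
sag = a·(cosh(S/(2a)) − 1) = 49.704507·(cosh(1.586878) − 1) = 76.868707
T_max/T_min = cosh(S/(2a)) = 2.546514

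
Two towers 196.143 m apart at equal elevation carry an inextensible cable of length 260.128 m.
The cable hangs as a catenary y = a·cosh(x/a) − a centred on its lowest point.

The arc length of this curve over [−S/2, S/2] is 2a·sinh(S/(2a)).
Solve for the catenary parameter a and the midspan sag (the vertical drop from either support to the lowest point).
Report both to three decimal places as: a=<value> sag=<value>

a=73.301 sag=75.997

seed: a₀ = √(S³/(24(L−S))) = √(196.143³/(24·63.985)) = 70.099434
iter 1: u=1.399034  f(a)=+6.562e+00  f'(a)=-2.209e+00  a ← 70.099434 − (+6.562e+00/-2.209e+00) = 73.070220
iter 2: u=1.342154  f(a)=+4.402e-01  f'(a)=-1.921e+00  a ← 73.070220 − (+4.402e-01/-1.921e+00) = 73.299306
iter 3: u=1.337959  f(a)=+2.296e-03  f'(a)=-1.901e+00  a ← 73.299306 − (+2.296e-03/-1.901e+00) = 73.300514
iter 4: u=1.337937  f(a)=+6.318e-08  f'(a)=-1.901e+00  a ← 73.300514 − (+6.318e-08/-1.901e+00) = 73.300514
iter 5: u=1.337937  f(a)=-5.684e-14  f'(a)=-1.901e+00  a ← 73.300514 − (-5.684e-14/-1.901e+00) = 73.300514
converged: |Δa| < 1e-12 after 5 iterations
sag = a·(cosh(S/(2a)) − 1) = 73.300514·(cosh(1.337937) − 1) = 75.996537
T_max/T_min = cosh(S/(2a)) = 2.036780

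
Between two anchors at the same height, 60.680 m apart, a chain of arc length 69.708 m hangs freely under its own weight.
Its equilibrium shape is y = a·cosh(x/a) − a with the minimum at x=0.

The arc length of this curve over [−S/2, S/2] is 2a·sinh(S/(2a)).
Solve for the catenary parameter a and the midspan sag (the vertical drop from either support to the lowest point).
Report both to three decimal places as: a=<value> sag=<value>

a=32.805 sag=15.059

seed: a₀ = √(S³/(24(L−S))) = √(60.680³/(24·9.028)) = 32.111971
iter 1: u=0.944819  f(a)=+4.116e-01  f'(a)=-6.141e-01  a ← 32.111971 − (+4.116e-01/-6.141e-01) = 32.782263
iter 2: u=0.925500  f(a)=+1.324e-02  f'(a)=-5.752e-01  a ← 32.782263 − (+1.324e-02/-5.752e-01) = 32.805285
iter 3: u=0.924851  f(a)=+1.471e-05  f'(a)=-5.739e-01  a ← 32.805285 − (+1.471e-05/-5.739e-01) = 32.805310
iter 4: u=0.924850  f(a)=+1.820e-11  f'(a)=-5.739e-01  a ← 32.805310 − (+1.820e-11/-5.739e-01) = 32.805310
converged: |Δa| < 1e-12 after 4 iterations
sag = a·(cosh(S/(2a)) − 1) = 32.805310·(cosh(0.924850) − 1) = 15.058974
T_max/T_min = cosh(S/(2a)) = 1.459041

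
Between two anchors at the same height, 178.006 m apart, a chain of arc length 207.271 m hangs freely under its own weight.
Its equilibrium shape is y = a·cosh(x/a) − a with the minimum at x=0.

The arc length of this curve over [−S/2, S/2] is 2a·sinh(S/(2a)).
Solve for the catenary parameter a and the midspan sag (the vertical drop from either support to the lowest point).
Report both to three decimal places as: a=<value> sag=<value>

a=91.744 sag=46.666

seed: a₀ = √(S³/(24(L−S))) = √(178.006³/(24·29.265)) = 89.613219
iter 1: u=0.993191  f(a)=+1.478e+00  f'(a)=-7.199e-01  a ← 89.613219 − (+1.478e+00/-7.199e-01) = 91.666005
iter 2: u=0.970949  f(a)=+5.230e-02  f'(a)=-6.697e-01  a ← 91.666005 − (+5.230e-02/-6.697e-01) = 91.744098
iter 3: u=0.970122  f(a)=+7.084e-05  f'(a)=-6.679e-01  a ← 91.744098 − (+7.084e-05/-6.679e-01) = 91.744204
iter 4: u=0.970121  f(a)=+1.303e-10  f'(a)=-6.679e-01  a ← 91.744204 − (+1.303e-10/-6.679e-01) = 91.744204
iter 5: u=0.970121  f(a)=+2.842e-14  f'(a)=-6.679e-01  a ← 91.744204 − (+2.842e-14/-6.679e-01) = 91.744204
converged: |Δa| < 1e-12 after 5 iterations
sag = a·(cosh(S/(2a)) − 1) = 91.744204·(cosh(0.970121) − 1) = 46.665752
T_max/T_min = cosh(S/(2a)) = 1.508651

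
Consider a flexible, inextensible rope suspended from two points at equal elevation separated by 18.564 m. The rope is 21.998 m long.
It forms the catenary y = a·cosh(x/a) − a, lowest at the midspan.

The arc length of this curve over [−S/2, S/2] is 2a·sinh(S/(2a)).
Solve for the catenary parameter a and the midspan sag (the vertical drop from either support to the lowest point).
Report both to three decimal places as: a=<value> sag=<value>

seed: a₀ = √(S³/(24(L−S))) = √(18.564³/(24·3.434)) = 8.810521
iter 1: u=1.053513  f(a)=+1.957e-01  f'(a)=-8.695e-01  a ← 8.810521 − (+1.957e-01/-8.695e-01) = 9.035562
iter 2: u=1.027274  f(a)=+7.748e-03  f'(a)=-8.019e-01  a ← 9.035562 − (+7.748e-03/-8.019e-01) = 9.045223
iter 3: u=1.026177  f(a)=+1.326e-05  f'(a)=-7.992e-01  a ← 9.045223 − (+1.326e-05/-7.992e-01) = 9.045240
iter 4: u=1.026175  f(a)=+3.895e-11  f'(a)=-7.992e-01  a ← 9.045240 − (+3.895e-11/-7.992e-01) = 9.045240
iter 5: u=1.026175  f(a)=+0.000e+00  f'(a)=-7.992e-01  a ← 9.045240 − (+0.000e+00/-7.992e-01) = 9.045240
converged: |Δa| < 1e-12 after 5 iterations
sag = a·(cosh(S/(2a)) − 1) = 9.045240·(cosh(1.026175) − 1) = 5.195349
T_max/T_min = cosh(S/(2a)) = 1.574374

a=9.045 sag=5.195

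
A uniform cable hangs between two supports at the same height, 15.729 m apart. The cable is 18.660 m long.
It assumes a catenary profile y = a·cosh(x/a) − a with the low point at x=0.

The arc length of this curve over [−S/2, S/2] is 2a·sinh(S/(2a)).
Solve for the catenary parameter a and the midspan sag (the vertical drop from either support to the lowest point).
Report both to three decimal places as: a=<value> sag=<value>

seed: a₀ = √(S³/(24(L−S))) = √(15.729³/(24·2.931)) = 7.437691
iter 1: u=1.057385  f(a)=+1.683e-01  f'(a)=-8.799e-01  a ← 7.437691 − (+1.683e-01/-8.799e-01) = 7.628951
iter 2: u=1.030876  f(a)=+6.710e-03  f'(a)=-8.110e-01  a ← 7.628951 − (+6.710e-03/-8.110e-01) = 7.637225
iter 3: u=1.029759  f(a)=+1.165e-05  f'(a)=-8.081e-01  a ← 7.637225 − (+1.165e-05/-8.081e-01) = 7.637239
iter 4: u=1.029757  f(a)=+3.524e-11  f'(a)=-8.081e-01  a ← 7.637239 − (+3.524e-11/-8.081e-01) = 7.637239
iter 5: u=1.029757  f(a)=+0.000e+00  f'(a)=-8.081e-01  a ← 7.637239 − (+0.000e+00/-8.081e-01) = 7.637239
converged: |Δa| < 1e-12 after 5 iterations
sag = a·(cosh(S/(2a)) − 1) = 7.637239·(cosh(1.029757) − 1) = 4.419971
T_max/T_min = cosh(S/(2a)) = 1.578739

a=7.637 sag=4.420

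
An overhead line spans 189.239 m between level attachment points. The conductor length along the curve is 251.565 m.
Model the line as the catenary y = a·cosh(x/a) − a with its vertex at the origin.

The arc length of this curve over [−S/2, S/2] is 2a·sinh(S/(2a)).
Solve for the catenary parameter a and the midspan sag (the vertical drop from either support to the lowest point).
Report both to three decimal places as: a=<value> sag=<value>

a=70.411 sag=73.738

seed: a₀ = √(S³/(24(L−S))) = √(189.239³/(24·62.326)) = 67.309400
iter 1: u=1.405740  f(a)=+6.456e+00  f'(a)=-2.245e+00  a ← 67.309400 − (+6.456e+00/-2.245e+00) = 70.185521
iter 2: u=1.348134  f(a)=+4.369e-01  f'(a)=-1.950e+00  a ← 70.185521 − (+4.369e-01/-1.950e+00) = 70.409519
iter 3: u=1.343845  f(a)=+2.321e-03  f'(a)=-1.930e+00  a ← 70.409519 − (+2.321e-03/-1.930e+00) = 70.410722
iter 4: u=1.343822  f(a)=+6.631e-08  f'(a)=-1.929e+00  a ← 70.410722 − (+6.631e-08/-1.929e+00) = 70.410722
iter 5: u=1.343822  f(a)=+0.000e+00  f'(a)=-1.929e+00  a ← 70.410722 − (+0.000e+00/-1.929e+00) = 70.410722
converged: |Δa| < 1e-12 after 5 iterations
sag = a·(cosh(S/(2a)) − 1) = 70.410722·(cosh(1.343822) − 1) = 73.738184
T_max/T_min = cosh(S/(2a)) = 2.047258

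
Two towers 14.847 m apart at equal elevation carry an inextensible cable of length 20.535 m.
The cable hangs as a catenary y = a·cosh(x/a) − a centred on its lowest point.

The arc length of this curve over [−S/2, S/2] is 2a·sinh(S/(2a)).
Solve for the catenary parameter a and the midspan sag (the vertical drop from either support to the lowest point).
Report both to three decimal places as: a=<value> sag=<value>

a=5.156 sag=6.333

seed: a₀ = √(S³/(24(L−S))) = √(14.847³/(24·5.688)) = 4.896352
iter 1: u=1.516129  f(a)=+6.907e-01  f'(a)=-2.903e+00  a ← 4.896352 − (+6.907e-01/-2.903e+00) = 5.134257
iter 2: u=1.445876  f(a)=+5.353e-02  f'(a)=-2.469e+00  a ← 5.134257 − (+5.353e-02/-2.469e+00) = 5.155937
iter 3: u=1.439797  f(a)=+3.812e-04  f'(a)=-2.434e+00  a ← 5.155937 − (+3.812e-04/-2.434e+00) = 5.156093
iter 4: u=1.439753  f(a)=+1.964e-08  f'(a)=-2.434e+00  a ← 5.156093 − (+1.964e-08/-2.434e+00) = 5.156093
iter 5: u=1.439753  f(a)=+3.553e-15  f'(a)=-2.434e+00  a ← 5.156093 − (+3.553e-15/-2.434e+00) = 5.156093
converged: |Δa| < 1e-12 after 5 iterations
sag = a·(cosh(S/(2a)) − 1) = 5.156093·(cosh(1.439753) − 1) = 6.333330
T_max/T_min = cosh(S/(2a)) = 2.228320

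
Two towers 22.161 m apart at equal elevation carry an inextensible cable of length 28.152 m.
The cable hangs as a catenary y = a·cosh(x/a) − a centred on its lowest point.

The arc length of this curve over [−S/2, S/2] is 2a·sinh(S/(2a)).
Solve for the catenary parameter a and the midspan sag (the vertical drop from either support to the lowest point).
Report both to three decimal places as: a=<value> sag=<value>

a=9.033 sag=7.692

seed: a₀ = √(S³/(24(L−S))) = √(22.161³/(24·5.991)) = 8.700190
iter 1: u=1.273593  f(a)=+5.051e-01  f'(a)=-1.614e+00  a ← 8.700190 − (+5.051e-01/-1.614e+00) = 9.013136
iter 2: u=1.229372  f(a)=+2.853e-02  f'(a)=-1.436e+00  a ← 9.013136 − (+2.853e-02/-1.436e+00) = 9.033001
iter 3: u=1.226669  f(a)=+1.031e-04  f'(a)=-1.426e+00  a ← 9.033001 − (+1.031e-04/-1.426e+00) = 9.033073
iter 4: u=1.226659  f(a)=+1.357e-09  f'(a)=-1.426e+00  a ← 9.033073 − (+1.357e-09/-1.426e+00) = 9.033073
iter 5: u=1.226659  f(a)=+3.553e-15  f'(a)=-1.426e+00  a ← 9.033073 − (+3.553e-15/-1.426e+00) = 9.033073
converged: |Δa| < 1e-12 after 5 iterations
sag = a·(cosh(S/(2a)) − 1) = 9.033073·(cosh(1.226659) − 1) = 7.692063
T_max/T_min = cosh(S/(2a)) = 1.851544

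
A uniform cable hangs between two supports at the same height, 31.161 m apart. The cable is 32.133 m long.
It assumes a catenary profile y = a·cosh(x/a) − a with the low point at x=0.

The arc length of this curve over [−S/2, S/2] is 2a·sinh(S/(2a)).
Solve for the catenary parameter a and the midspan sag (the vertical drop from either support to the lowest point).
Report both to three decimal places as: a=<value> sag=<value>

a=36.182 sag=3.407

seed: a₀ = √(S³/(24(L−S))) = √(31.161³/(24·0.972)) = 36.014578
iter 1: u=0.432616  f(a)=+9.136e-03  f'(a)=-5.500e-02  a ← 36.014578 − (+9.136e-03/-5.500e-02) = 36.180710
iter 2: u=0.430630  f(a)=+6.361e-05  f'(a)=-5.423e-02  a ← 36.180710 − (+6.361e-05/-5.423e-02) = 36.181883
iter 3: u=0.430616  f(a)=+3.131e-09  f'(a)=-5.423e-02  a ← 36.181883 − (+3.131e-09/-5.423e-02) = 36.181883
iter 4: u=0.430616  f(a)=+0.000e+00  f'(a)=-5.423e-02  a ← 36.181883 − (+0.000e+00/-5.423e-02) = 36.181883
converged: |Δa| < 1e-12 after 4 iterations
sag = a·(cosh(S/(2a)) − 1) = 36.181883·(cosh(0.430616) − 1) = 3.406765
T_max/T_min = cosh(S/(2a)) = 1.094157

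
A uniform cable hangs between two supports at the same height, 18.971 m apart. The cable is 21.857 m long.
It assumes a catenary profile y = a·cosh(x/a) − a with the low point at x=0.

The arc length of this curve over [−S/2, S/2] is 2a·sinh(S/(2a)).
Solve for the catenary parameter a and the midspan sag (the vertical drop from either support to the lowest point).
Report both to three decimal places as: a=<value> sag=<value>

a=10.147 sag=4.766

seed: a₀ = √(S³/(24(L−S))) = √(18.971³/(24·2.886)) = 9.928452
iter 1: u=0.955386  f(a)=+1.346e-01  f'(a)=-6.362e-01  a ← 9.928452 − (+1.346e-01/-6.362e-01) = 10.140043
iter 2: u=0.935450  f(a)=+4.423e-03  f'(a)=-5.950e-01  a ← 10.140043 − (+4.423e-03/-5.950e-01) = 10.147478
iter 3: u=0.934764  f(a)=+5.136e-06  f'(a)=-5.936e-01  a ← 10.147478 − (+5.136e-06/-5.936e-01) = 10.147486
iter 4: u=0.934764  f(a)=+6.949e-12  f'(a)=-5.936e-01  a ← 10.147486 − (+6.949e-12/-5.936e-01) = 10.147486
iter 5: u=0.934764  f(a)=-3.553e-15  f'(a)=-5.936e-01  a ← 10.147486 − (-3.553e-15/-5.936e-01) = 10.147486
converged: |Δa| < 1e-12 after 5 iterations
sag = a·(cosh(S/(2a)) − 1) = 10.147486·(cosh(0.934764) − 1) = 4.765716
T_max/T_min = cosh(S/(2a)) = 1.469645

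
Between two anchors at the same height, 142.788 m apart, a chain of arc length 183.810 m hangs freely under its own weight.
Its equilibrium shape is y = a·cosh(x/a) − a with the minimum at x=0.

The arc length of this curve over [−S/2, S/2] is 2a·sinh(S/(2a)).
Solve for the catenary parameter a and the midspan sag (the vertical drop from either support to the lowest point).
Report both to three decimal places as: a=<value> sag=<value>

seed: a₀ = √(S³/(24(L−S))) = √(142.788³/(24·41.022)) = 54.378037
iter 1: u=1.312920  f(a)=+3.684e+00  f'(a)=-1.785e+00  a ← 54.378037 − (+3.684e+00/-1.785e+00) = 56.441598
iter 2: u=1.264918  f(a)=+2.201e-01  f'(a)=-1.578e+00  a ← 56.441598 − (+2.201e-01/-1.578e+00) = 56.581092
iter 3: u=1.261800  f(a)=+8.960e-04  f'(a)=-1.565e+00  a ← 56.581092 − (+8.960e-04/-1.565e+00) = 56.581664
iter 4: u=1.261787  f(a)=+1.498e-08  f'(a)=-1.565e+00  a ← 56.581664 − (+1.498e-08/-1.565e+00) = 56.581664
iter 5: u=1.261787  f(a)=-2.842e-14  f'(a)=-1.565e+00  a ← 56.581664 − (-2.842e-14/-1.565e+00) = 56.581664
converged: |Δa| < 1e-12 after 5 iterations
sag = a·(cosh(S/(2a)) − 1) = 56.581664·(cosh(1.261787) − 1) = 51.344300
T_max/T_min = cosh(S/(2a)) = 1.907437

a=56.582 sag=51.344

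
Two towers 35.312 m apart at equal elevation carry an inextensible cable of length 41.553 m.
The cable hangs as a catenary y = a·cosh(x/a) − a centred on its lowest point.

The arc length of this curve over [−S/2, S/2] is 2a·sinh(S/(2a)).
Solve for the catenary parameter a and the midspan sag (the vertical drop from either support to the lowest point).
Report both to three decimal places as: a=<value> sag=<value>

a=17.583 sag=9.635

seed: a₀ = √(S³/(24(L−S))) = √(35.312³/(24·6.241)) = 17.145524
iter 1: u=1.029773  f(a)=+3.394e-01  f'(a)=-8.082e-01  a ← 17.145524 − (+3.394e-01/-8.082e-01) = 17.565461
iter 2: u=1.005154  f(a)=+1.287e-02  f'(a)=-7.479e-01  a ← 17.565461 − (+1.287e-02/-7.479e-01) = 17.582667
iter 3: u=1.004171  f(a)=+2.012e-05  f'(a)=-7.456e-01  a ← 17.582667 − (+2.012e-05/-7.456e-01) = 17.582694
iter 4: u=1.004169  f(a)=+4.933e-11  f'(a)=-7.456e-01  a ← 17.582694 − (+4.933e-11/-7.456e-01) = 17.582694
iter 5: u=1.004169  f(a)=+7.105e-15  f'(a)=-7.456e-01  a ← 17.582694 − (+7.105e-15/-7.456e-01) = 17.582694
converged: |Δa| < 1e-12 after 5 iterations
sag = a·(cosh(S/(2a)) − 1) = 17.582694·(cosh(1.004169) − 1) = 9.635206
T_max/T_min = cosh(S/(2a)) = 1.547994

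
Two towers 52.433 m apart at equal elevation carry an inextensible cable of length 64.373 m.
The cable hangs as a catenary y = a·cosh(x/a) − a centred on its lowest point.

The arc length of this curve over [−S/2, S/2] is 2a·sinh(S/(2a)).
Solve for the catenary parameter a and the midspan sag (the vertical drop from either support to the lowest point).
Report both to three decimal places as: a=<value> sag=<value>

a=23.158 sag=16.494

seed: a₀ = √(S³/(24(L−S))) = √(52.433³/(24·11.940)) = 22.428451
iter 1: u=1.168895  f(a)=+8.427e-01  f'(a)=-1.217e+00  a ← 22.428451 − (+8.427e-01/-1.217e+00) = 23.120651
iter 2: u=1.133900  f(a)=+4.059e-02  f'(a)=-1.103e+00  a ← 23.120651 − (+4.059e-02/-1.103e+00) = 23.157455
iter 3: u=1.132098  f(a)=+1.047e-04  f'(a)=-1.097e+00  a ← 23.157455 − (+1.047e-04/-1.097e+00) = 23.157551
iter 4: u=1.132093  f(a)=+7.004e-10  f'(a)=-1.097e+00  a ← 23.157551 − (+7.004e-10/-1.097e+00) = 23.157551
iter 5: u=1.132093  f(a)=+0.000e+00  f'(a)=-1.097e+00  a ← 23.157551 − (+0.000e+00/-1.097e+00) = 23.157551
converged: |Δa| < 1e-12 after 5 iterations
sag = a·(cosh(S/(2a)) − 1) = 23.157551·(cosh(1.132093) − 1) = 16.493968
T_max/T_min = cosh(S/(2a)) = 1.712250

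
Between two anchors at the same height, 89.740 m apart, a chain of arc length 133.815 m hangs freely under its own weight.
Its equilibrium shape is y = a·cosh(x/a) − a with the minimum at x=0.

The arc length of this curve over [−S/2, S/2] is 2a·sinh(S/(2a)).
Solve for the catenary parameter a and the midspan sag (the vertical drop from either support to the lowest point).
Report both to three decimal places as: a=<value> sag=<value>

a=27.881 sag=44.603

seed: a₀ = √(S³/(24(L−S))) = √(89.740³/(24·44.075)) = 26.138299
iter 1: u=1.716638  f(a)=+6.969e+00  f'(a)=-4.477e+00  a ← 26.138299 − (+6.969e+00/-4.477e+00) = 27.694990
iter 2: u=1.620149  f(a)=+6.711e-01  f'(a)=-3.653e+00  a ← 27.694990 − (+6.711e-01/-3.653e+00) = 27.878723
iter 3: u=1.609471  f(a)=+7.688e-03  f'(a)=-3.569e+00  a ← 27.878723 − (+7.688e-03/-3.569e+00) = 27.880877
iter 4: u=1.609347  f(a)=+1.034e-06  f'(a)=-3.568e+00  a ← 27.880877 − (+1.034e-06/-3.568e+00) = 27.880877
iter 5: u=1.609347  f(a)=+0.000e+00  f'(a)=-3.568e+00  a ← 27.880877 − (+0.000e+00/-3.568e+00) = 27.880877
converged: |Δa| < 1e-12 after 5 iterations
sag = a·(cosh(S/(2a)) − 1) = 27.880877·(cosh(1.609347) − 1) = 44.603307
T_max/T_min = cosh(S/(2a)) = 2.599781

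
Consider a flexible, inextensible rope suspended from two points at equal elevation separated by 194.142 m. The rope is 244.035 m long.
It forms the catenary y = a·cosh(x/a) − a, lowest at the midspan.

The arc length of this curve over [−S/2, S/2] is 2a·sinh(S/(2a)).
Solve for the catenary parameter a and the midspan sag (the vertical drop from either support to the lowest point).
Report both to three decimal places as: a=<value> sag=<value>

seed: a₀ = √(S³/(24(L−S))) = √(194.142³/(24·49.893)) = 78.172467
iter 1: u=1.241754  f(a)=+3.991e+00  f'(a)=-1.484e+00  a ← 78.172467 − (+3.991e+00/-1.484e+00) = 80.860922
iter 2: u=1.200469  f(a)=+2.151e-01  f'(a)=-1.328e+00  a ← 80.860922 − (+2.151e-01/-1.328e+00) = 81.022871
iter 3: u=1.198069  f(a)=+7.039e-04  f'(a)=-1.320e+00  a ← 81.022871 − (+7.039e-04/-1.320e+00) = 81.023405
iter 4: u=1.198061  f(a)=+7.590e-09  f'(a)=-1.320e+00  a ← 81.023405 − (+7.590e-09/-1.320e+00) = 81.023405
iter 5: u=1.198061  f(a)=-5.684e-14  f'(a)=-1.320e+00  a ← 81.023405 − (-5.684e-14/-1.320e+00) = 81.023405
converged: |Δa| < 1e-12 after 5 iterations
sag = a·(cosh(S/(2a)) − 1) = 81.023405·(cosh(1.198061) − 1) = 65.445235
T_max/T_min = cosh(S/(2a)) = 1.807732

a=81.023 sag=65.445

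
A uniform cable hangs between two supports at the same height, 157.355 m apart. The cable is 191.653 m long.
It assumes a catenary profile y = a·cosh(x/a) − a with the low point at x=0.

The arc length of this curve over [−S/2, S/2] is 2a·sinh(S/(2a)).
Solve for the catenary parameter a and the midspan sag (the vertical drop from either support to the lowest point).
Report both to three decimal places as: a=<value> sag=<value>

seed: a₀ = √(S³/(24(L−S))) = √(157.355³/(24·34.298)) = 68.798790
iter 1: u=1.143588  f(a)=+2.314e+00  f'(a)=-1.134e+00  a ← 68.798790 − (+2.314e+00/-1.134e+00) = 70.839791
iter 2: u=1.110640  f(a)=+1.070e-01  f'(a)=-1.031e+00  a ← 70.839791 − (+1.070e-01/-1.031e+00) = 70.943527
iter 3: u=1.109016  f(a)=+2.531e-04  f'(a)=-1.026e+00  a ← 70.943527 − (+2.531e-04/-1.026e+00) = 70.943773
iter 4: u=1.109012  f(a)=+1.424e-09  f'(a)=-1.026e+00  a ← 70.943773 − (+1.424e-09/-1.026e+00) = 70.943773
iter 5: u=1.109012  f(a)=+2.842e-14  f'(a)=-1.026e+00  a ← 70.943773 − (+2.842e-14/-1.026e+00) = 70.943773
converged: |Δa| < 1e-12 after 5 iterations
sag = a·(cosh(S/(2a)) − 1) = 70.943773·(cosh(1.109012) − 1) = 48.285993
T_max/T_min = cosh(S/(2a)) = 1.680623

a=70.944 sag=48.286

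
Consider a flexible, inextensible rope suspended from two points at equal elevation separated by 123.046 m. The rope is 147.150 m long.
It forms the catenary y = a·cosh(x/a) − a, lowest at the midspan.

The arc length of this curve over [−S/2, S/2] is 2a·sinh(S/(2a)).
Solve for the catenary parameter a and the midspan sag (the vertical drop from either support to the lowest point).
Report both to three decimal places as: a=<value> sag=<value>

seed: a₀ = √(S³/(24(L−S))) = √(123.046³/(24·24.104)) = 56.748067
iter 1: u=1.084143  f(a)=+1.457e+00  f'(a)=-9.536e-01  a ← 56.748067 − (+1.457e+00/-9.536e-01) = 58.275734
iter 2: u=1.055722  f(a)=+6.090e-02  f'(a)=-8.754e-01  a ← 58.275734 − (+6.090e-02/-8.754e-01) = 58.345301
iter 3: u=1.054464  f(a)=+1.167e-04  f'(a)=-8.721e-01  a ← 58.345301 − (+1.167e-04/-8.721e-01) = 58.345435
iter 4: u=1.054461  f(a)=+4.304e-10  f'(a)=-8.721e-01  a ← 58.345435 − (+4.304e-10/-8.721e-01) = 58.345435
iter 5: u=1.054461  f(a)=+0.000e+00  f'(a)=-8.721e-01  a ← 58.345435 − (+0.000e+00/-8.721e-01) = 58.345435
converged: |Δa| < 1e-12 after 5 iterations
sag = a·(cosh(S/(2a)) − 1) = 58.345435·(cosh(1.054461) − 1) = 35.555952
T_max/T_min = cosh(S/(2a)) = 1.609404

a=58.345 sag=35.556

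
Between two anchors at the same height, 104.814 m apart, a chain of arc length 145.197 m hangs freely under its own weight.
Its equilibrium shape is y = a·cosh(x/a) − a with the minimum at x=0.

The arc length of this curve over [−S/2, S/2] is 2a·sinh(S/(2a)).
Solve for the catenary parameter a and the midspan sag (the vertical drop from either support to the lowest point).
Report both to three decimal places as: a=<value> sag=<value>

seed: a₀ = √(S³/(24(L−S))) = √(104.814³/(24·40.383)) = 34.468631
iter 1: u=1.520426  f(a)=+4.933e+00  f'(a)=-2.932e+00  a ← 34.468631 − (+4.933e+00/-2.932e+00) = 36.151367
iter 2: u=1.449655  f(a)=+3.842e-01  f'(a)=-2.491e+00  a ← 36.151367 − (+3.842e-01/-2.491e+00) = 36.305617
iter 3: u=1.443496  f(a)=+2.767e-03  f'(a)=-2.455e+00  a ← 36.305617 − (+2.767e-03/-2.455e+00) = 36.306744
iter 4: u=1.443451  f(a)=+1.457e-07  f'(a)=-2.455e+00  a ← 36.306744 − (+1.457e-07/-2.455e+00) = 36.306744
iter 5: u=1.443451  f(a)=+0.000e+00  f'(a)=-2.455e+00  a ← 36.306744 − (+0.000e+00/-2.455e+00) = 36.306744
converged: |Δa| < 1e-12 after 5 iterations
sag = a·(cosh(S/(2a)) − 1) = 36.306744·(cosh(1.443451) − 1) = 44.864198
T_max/T_min = cosh(S/(2a)) = 2.235699

a=36.307 sag=44.864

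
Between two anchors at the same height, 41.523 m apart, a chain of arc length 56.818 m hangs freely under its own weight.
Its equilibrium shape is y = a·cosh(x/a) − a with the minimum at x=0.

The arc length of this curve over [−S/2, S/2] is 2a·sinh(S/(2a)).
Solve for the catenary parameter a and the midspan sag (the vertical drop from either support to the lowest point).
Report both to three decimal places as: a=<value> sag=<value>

seed: a₀ = √(S³/(24(L−S))) = √(41.523³/(24·15.295)) = 13.965379
iter 1: u=1.486641  f(a)=+1.782e+00  f'(a)=-2.714e+00  a ← 13.965379 − (+1.782e+00/-2.714e+00) = 14.621856
iter 2: u=1.419895  f(a)=+1.333e-01  f'(a)=-2.322e+00  a ← 14.621856 − (+1.333e-01/-2.322e+00) = 14.679285
iter 3: u=1.414340  f(a)=+8.803e-04  f'(a)=-2.291e+00  a ← 14.679285 − (+8.803e-04/-2.291e+00) = 14.679669
iter 4: u=1.414303  f(a)=+3.892e-08  f'(a)=-2.291e+00  a ← 14.679669 − (+3.892e-08/-2.291e+00) = 14.679669
iter 5: u=1.414303  f(a)=-7.105e-15  f'(a)=-2.291e+00  a ← 14.679669 − (-7.105e-15/-2.291e+00) = 14.679669
converged: |Δa| < 1e-12 after 5 iterations
sag = a·(cosh(S/(2a)) − 1) = 14.679669·(cosh(1.414303) − 1) = 17.297885
T_max/T_min = cosh(S/(2a)) = 2.178357

a=14.680 sag=17.298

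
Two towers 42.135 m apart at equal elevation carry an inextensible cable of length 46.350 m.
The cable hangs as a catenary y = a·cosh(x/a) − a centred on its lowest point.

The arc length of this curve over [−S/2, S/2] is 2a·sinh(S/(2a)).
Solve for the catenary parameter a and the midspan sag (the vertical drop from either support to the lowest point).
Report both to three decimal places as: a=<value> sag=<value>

a=27.592 sag=8.441

seed: a₀ = √(S³/(24(L−S))) = √(42.135³/(24·4.215)) = 27.193186
iter 1: u=0.774735  f(a)=+1.283e-01  f'(a)=-3.290e-01  a ← 27.193186 − (+1.283e-01/-3.290e-01) = 27.583193
iter 2: u=0.763780  f(a)=+2.813e-03  f'(a)=-3.147e-01  a ← 27.583193 − (+2.813e-03/-3.147e-01) = 27.592129
iter 3: u=0.763533  f(a)=+1.419e-06  f'(a)=-3.144e-01  a ← 27.592129 − (+1.419e-06/-3.144e-01) = 27.592134
iter 4: u=0.763533  f(a)=+3.553e-13  f'(a)=-3.144e-01  a ← 27.592134 − (+3.553e-13/-3.144e-01) = 27.592134
converged: |Δa| < 1e-12 after 4 iterations
sag = a·(cosh(S/(2a)) − 1) = 27.592134·(cosh(0.763533) − 1) = 8.441274
T_max/T_min = cosh(S/(2a)) = 1.305930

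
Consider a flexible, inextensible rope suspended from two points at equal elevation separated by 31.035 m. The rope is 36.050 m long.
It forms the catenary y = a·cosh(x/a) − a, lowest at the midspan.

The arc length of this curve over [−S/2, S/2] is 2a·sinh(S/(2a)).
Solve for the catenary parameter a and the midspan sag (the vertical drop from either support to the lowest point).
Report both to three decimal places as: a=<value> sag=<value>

seed: a₀ = √(S³/(24(L−S))) = √(31.035³/(24·5.015)) = 15.759286
iter 1: u=0.984658  f(a)=+2.488e-01  f'(a)=-7.003e-01  a ← 15.759286 − (+2.488e-01/-7.003e-01) = 16.114550
iter 2: u=0.962950  f(a)=+8.662e-03  f'(a)=-6.523e-01  a ← 16.114550 − (+8.662e-03/-6.523e-01) = 16.127829
iter 3: u=0.962157  f(a)=+1.134e-05  f'(a)=-6.506e-01  a ← 16.127829 − (+1.134e-05/-6.506e-01) = 16.127846
iter 4: u=0.962156  f(a)=+1.948e-11  f'(a)=-6.506e-01  a ← 16.127846 − (+1.948e-11/-6.506e-01) = 16.127846
iter 5: u=0.962156  f(a)=+7.105e-15  f'(a)=-6.506e-01  a ← 16.127846 − (+7.105e-15/-6.506e-01) = 16.127846
converged: |Δa| < 1e-12 after 5 iterations
sag = a·(cosh(S/(2a)) − 1) = 16.127846·(cosh(0.962156) − 1) = 8.059093
T_max/T_min = cosh(S/(2a)) = 1.499701

a=16.128 sag=8.059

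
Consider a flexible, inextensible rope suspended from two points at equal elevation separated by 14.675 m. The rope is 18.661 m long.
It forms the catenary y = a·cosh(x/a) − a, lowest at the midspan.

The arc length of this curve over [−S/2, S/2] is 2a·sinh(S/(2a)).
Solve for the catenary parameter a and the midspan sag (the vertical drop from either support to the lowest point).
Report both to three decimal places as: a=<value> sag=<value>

seed: a₀ = √(S³/(24(L−S))) = √(14.675³/(24·3.986)) = 5.747684
iter 1: u=1.276601  f(a)=+3.377e-01  f'(a)=-1.627e+00  a ← 5.747684 − (+3.377e-01/-1.627e+00) = 5.955292
iter 2: u=1.232097  f(a)=+1.916e-02  f'(a)=-1.447e+00  a ← 5.955292 − (+1.916e-02/-1.447e+00) = 5.968535
iter 3: u=1.229364  f(a)=+6.988e-05  f'(a)=-1.436e+00  a ← 5.968535 − (+6.988e-05/-1.436e+00) = 5.968583
iter 4: u=1.229354  f(a)=+9.370e-10  f'(a)=-1.436e+00  a ← 5.968583 − (+9.370e-10/-1.436e+00) = 5.968583
iter 5: u=1.229354  f(a)=-3.553e-15  f'(a)=-1.436e+00  a ← 5.968583 − (-3.553e-15/-1.436e+00) = 5.968583
converged: |Δa| < 1e-12 after 5 iterations
sag = a·(cosh(S/(2a)) − 1) = 5.968583·(cosh(1.229354) − 1) = 5.107617
T_max/T_min = cosh(S/(2a)) = 1.855750

a=5.969 sag=5.108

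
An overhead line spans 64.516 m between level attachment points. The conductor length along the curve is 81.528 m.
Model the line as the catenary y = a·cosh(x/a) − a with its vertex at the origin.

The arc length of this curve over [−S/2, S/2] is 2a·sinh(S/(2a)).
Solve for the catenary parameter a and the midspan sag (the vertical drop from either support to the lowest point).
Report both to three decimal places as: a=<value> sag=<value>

a=26.604 sag=22.073

seed: a₀ = √(S³/(24(L−S))) = √(64.516³/(24·17.012)) = 25.645894
iter 1: u=1.257823  f(a)=+1.398e+00  f'(a)=-1.549e+00  a ← 25.645894 − (+1.398e+00/-1.549e+00) = 26.548256
iter 2: u=1.215070  f(a)=+7.715e-02  f'(a)=-1.382e+00  a ← 26.548256 − (+7.715e-02/-1.382e+00) = 26.604077
iter 3: u=1.212521  f(a)=+2.655e-04  f'(a)=-1.373e+00  a ← 26.604077 − (+2.655e-04/-1.373e+00) = 26.604271
iter 4: u=1.212512  f(a)=+3.168e-09  f'(a)=-1.373e+00  a ← 26.604271 − (+3.168e-09/-1.373e+00) = 26.604271
iter 5: u=1.212512  f(a)=+0.000e+00  f'(a)=-1.373e+00  a ← 26.604271 − (+0.000e+00/-1.373e+00) = 26.604271
converged: |Δa| < 1e-12 after 5 iterations
sag = a·(cosh(S/(2a)) − 1) = 26.604271·(cosh(1.212512) − 1) = 22.073146
T_max/T_min = cosh(S/(2a)) = 1.829684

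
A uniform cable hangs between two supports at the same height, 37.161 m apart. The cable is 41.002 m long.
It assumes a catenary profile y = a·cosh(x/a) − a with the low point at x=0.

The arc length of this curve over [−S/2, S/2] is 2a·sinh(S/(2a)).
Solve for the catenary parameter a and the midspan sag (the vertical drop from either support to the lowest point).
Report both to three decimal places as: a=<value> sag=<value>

seed: a₀ = √(S³/(24(L−S))) = √(37.161³/(24·3.841)) = 23.594094
iter 1: u=0.787506  f(a)=+1.209e-01  f'(a)=-3.462e-01  a ← 23.594094 − (+1.209e-01/-3.462e-01) = 23.943213
iter 2: u=0.776024  f(a)=+2.735e-03  f'(a)=-3.307e-01  a ← 23.943213 − (+2.735e-03/-3.307e-01) = 23.951483
iter 3: u=0.775756  f(a)=+1.472e-06  f'(a)=-3.304e-01  a ← 23.951483 − (+1.472e-06/-3.304e-01) = 23.951488
iter 4: u=0.775756  f(a)=+4.334e-13  f'(a)=-3.304e-01  a ← 23.951488 − (+4.334e-13/-3.304e-01) = 23.951488
converged: |Δa| < 1e-12 after 4 iterations
sag = a·(cosh(S/(2a)) − 1) = 23.951488·(cosh(0.775756) − 1) = 7.575719
T_max/T_min = cosh(S/(2a)) = 1.316294

a=23.951 sag=7.576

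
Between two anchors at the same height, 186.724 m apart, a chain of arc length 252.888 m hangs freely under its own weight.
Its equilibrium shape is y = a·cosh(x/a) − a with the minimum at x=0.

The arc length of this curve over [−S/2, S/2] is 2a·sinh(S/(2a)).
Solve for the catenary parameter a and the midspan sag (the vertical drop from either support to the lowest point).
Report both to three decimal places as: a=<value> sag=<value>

seed: a₀ = √(S³/(24(L−S))) = √(186.724³/(24·66.164)) = 64.030032
iter 1: u=1.458097  f(a)=+7.400e+00  f'(a)=-2.541e+00  a ← 64.030032 − (+7.400e+00/-2.541e+00) = 66.942619
iter 2: u=1.394657  f(a)=+5.349e-01  f'(a)=-2.186e+00  a ← 66.942619 − (+5.349e-01/-2.186e+00) = 67.187353
iter 3: u=1.389577  f(a)=+3.276e-03  f'(a)=-2.159e+00  a ← 67.187353 − (+3.276e-03/-2.159e+00) = 67.188871
iter 4: u=1.389546  f(a)=+1.245e-07  f'(a)=-2.159e+00  a ← 67.188871 − (+1.245e-07/-2.159e+00) = 67.188871
iter 5: u=1.389546  f(a)=+5.684e-14  f'(a)=-2.159e+00  a ← 67.188871 − (+5.684e-14/-2.159e+00) = 67.188871
converged: |Δa| < 1e-12 after 5 iterations
sag = a·(cosh(S/(2a)) − 1) = 67.188871·(cosh(1.389546) − 1) = 75.997824
T_max/T_min = cosh(S/(2a)) = 2.131107

a=67.189 sag=75.998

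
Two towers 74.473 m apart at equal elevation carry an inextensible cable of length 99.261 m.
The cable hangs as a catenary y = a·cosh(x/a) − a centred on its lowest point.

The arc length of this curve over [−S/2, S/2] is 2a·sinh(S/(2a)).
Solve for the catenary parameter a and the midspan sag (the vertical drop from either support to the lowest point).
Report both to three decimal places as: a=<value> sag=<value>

seed: a₀ = √(S³/(24(L−S))) = √(74.473³/(24·24.788)) = 26.349471
iter 1: u=1.413178  f(a)=+2.596e+00  f'(a)=-2.285e+00  a ← 26.349471 − (+2.596e+00/-2.285e+00) = 27.485640
iter 2: u=1.354762  f(a)=+1.774e-01  f'(a)=-1.983e+00  a ← 27.485640 − (+1.774e-01/-1.983e+00) = 27.575102
iter 3: u=1.350367  f(a)=+9.620e-04  f'(a)=-1.961e+00  a ← 27.575102 − (+9.620e-04/-1.961e+00) = 27.575592
iter 4: u=1.350343  f(a)=+2.864e-08  f'(a)=-1.961e+00  a ← 27.575592 − (+2.864e-08/-1.961e+00) = 27.575592
iter 5: u=1.350343  f(a)=+0.000e+00  f'(a)=-1.961e+00  a ← 27.575592 − (+0.000e+00/-1.961e+00) = 27.575592
converged: |Δa| < 1e-12 after 5 iterations
sag = a·(cosh(S/(2a)) − 1) = 27.575592·(cosh(1.350343) − 1) = 29.201162
T_max/T_min = cosh(S/(2a)) = 2.058950

a=27.576 sag=29.201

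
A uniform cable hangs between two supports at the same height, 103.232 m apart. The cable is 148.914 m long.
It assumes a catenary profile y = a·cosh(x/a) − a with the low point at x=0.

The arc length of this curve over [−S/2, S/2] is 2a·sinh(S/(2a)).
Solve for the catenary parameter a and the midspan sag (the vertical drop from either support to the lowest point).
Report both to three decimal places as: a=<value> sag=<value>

a=33.597 sag=48.089

seed: a₀ = √(S³/(24(L−S))) = √(103.232³/(24·45.682)) = 31.676948
iter 1: u=1.629450  f(a)=+6.462e+00  f'(a)=-3.726e+00  a ← 31.676948 − (+6.462e+00/-3.726e+00) = 33.411197
iter 2: u=1.544871  f(a)=+5.687e-01  f'(a)=-3.097e+00  a ← 33.411197 − (+5.687e-01/-3.097e+00) = 33.594820
iter 3: u=1.536427  f(a)=+5.342e-03  f'(a)=-3.039e+00  a ← 33.594820 − (+5.342e-03/-3.039e+00) = 33.596578
iter 4: u=1.536347  f(a)=+4.812e-07  f'(a)=-3.038e+00  a ← 33.596578 − (+4.812e-07/-3.038e+00) = 33.596578
iter 5: u=1.536347  f(a)=+0.000e+00  f'(a)=-3.038e+00  a ← 33.596578 − (+0.000e+00/-3.038e+00) = 33.596578
converged: |Δa| < 1e-12 after 5 iterations
sag = a·(cosh(S/(2a)) − 1) = 33.596578·(cosh(1.536347) − 1) = 48.089253
T_max/T_min = cosh(S/(2a)) = 2.431374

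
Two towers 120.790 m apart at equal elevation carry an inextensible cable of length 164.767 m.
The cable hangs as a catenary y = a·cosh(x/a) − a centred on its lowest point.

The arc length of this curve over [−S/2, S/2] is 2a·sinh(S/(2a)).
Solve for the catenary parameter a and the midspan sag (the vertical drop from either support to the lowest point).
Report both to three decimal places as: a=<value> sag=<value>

seed: a₀ = √(S³/(24(L−S))) = √(120.790³/(24·43.977)) = 40.862793
iter 1: u=1.477995  f(a)=+5.061e+00  f'(a)=-2.661e+00  a ← 40.862793 − (+5.061e+00/-2.661e+00) = 42.764795
iter 2: u=1.412260  f(a)=+3.748e-01  f'(a)=-2.280e+00  a ← 42.764795 − (+3.748e-01/-2.280e+00) = 42.929179
iter 3: u=1.406852  f(a)=+2.419e-03  f'(a)=-2.251e+00  a ← 42.929179 − (+2.419e-03/-2.251e+00) = 42.930254
iter 4: u=1.406817  f(a)=+1.022e-07  f'(a)=-2.250e+00  a ← 42.930254 − (+1.022e-07/-2.250e+00) = 42.930254
iter 5: u=1.406817  f(a)=+2.842e-14  f'(a)=-2.250e+00  a ← 42.930254 − (+2.842e-14/-2.250e+00) = 42.930254
converged: |Δa| < 1e-12 after 5 iterations
sag = a·(cosh(S/(2a)) − 1) = 42.930254·(cosh(1.406817) − 1) = 49.967797
T_max/T_min = cosh(S/(2a)) = 2.163930

a=42.930 sag=49.968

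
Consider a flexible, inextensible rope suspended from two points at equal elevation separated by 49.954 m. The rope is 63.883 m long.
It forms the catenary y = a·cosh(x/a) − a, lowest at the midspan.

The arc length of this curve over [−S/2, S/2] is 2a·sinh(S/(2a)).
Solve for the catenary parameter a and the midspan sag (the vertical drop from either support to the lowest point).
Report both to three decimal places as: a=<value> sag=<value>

a=20.071 sag=17.653

seed: a₀ = √(S³/(24(L−S))) = √(49.954³/(24·13.929)) = 19.310335
iter 1: u=1.293452  f(a)=+1.213e+00  f'(a)=-1.699e+00  a ← 19.310335 − (+1.213e+00/-1.699e+00) = 20.024148
iter 2: u=1.247344  f(a)=+7.048e-02  f'(a)=-1.507e+00  a ← 20.024148 − (+7.048e-02/-1.507e+00) = 20.070931
iter 3: u=1.244437  f(a)=+2.706e-04  f'(a)=-1.495e+00  a ← 20.070931 − (+2.706e-04/-1.495e+00) = 20.071112
iter 4: u=1.244425  f(a)=+4.023e-09  f'(a)=-1.495e+00  a ← 20.071112 − (+4.023e-09/-1.495e+00) = 20.071112
iter 5: u=1.244425  f(a)=+7.105e-15  f'(a)=-1.495e+00  a ← 20.071112 − (+7.105e-15/-1.495e+00) = 20.071112
converged: |Δa| < 1e-12 after 5 iterations
sag = a·(cosh(S/(2a)) − 1) = 20.071112·(cosh(1.244425) − 1) = 17.653004
T_max/T_min = cosh(S/(2a)) = 1.879523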